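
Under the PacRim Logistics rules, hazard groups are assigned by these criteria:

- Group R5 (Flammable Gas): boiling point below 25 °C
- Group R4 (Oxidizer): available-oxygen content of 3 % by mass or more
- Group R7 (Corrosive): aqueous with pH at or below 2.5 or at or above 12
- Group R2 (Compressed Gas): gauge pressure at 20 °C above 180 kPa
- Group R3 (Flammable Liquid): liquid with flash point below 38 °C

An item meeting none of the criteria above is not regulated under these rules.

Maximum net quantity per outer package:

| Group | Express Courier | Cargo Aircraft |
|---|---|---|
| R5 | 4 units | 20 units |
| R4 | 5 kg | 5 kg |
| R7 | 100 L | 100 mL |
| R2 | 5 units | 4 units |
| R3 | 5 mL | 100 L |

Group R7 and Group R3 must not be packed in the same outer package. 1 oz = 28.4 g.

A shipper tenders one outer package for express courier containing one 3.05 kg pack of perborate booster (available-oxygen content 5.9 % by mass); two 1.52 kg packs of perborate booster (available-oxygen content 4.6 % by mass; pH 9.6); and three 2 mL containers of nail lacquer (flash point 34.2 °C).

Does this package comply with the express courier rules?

With available-oxygen content 5.9 % by mass (≥ 3 % by mass), the perborate booster falls in Group R4.
The perborate booster has available-oxygen content 4.6 % by mass, which is ≥ 3 % by mass, so it is Group R4 (Oxidizer).
The nail lacquer has flash point 34.2 °C, which is < 38 °C, so it is Group R3 (Flammable Liquid).
Total Group R4: 3.05 kg + (two 1.52 kg packs = 3.04 kg) = 6.09 kg.
6.09 kg > 5 kg (express courier limit, Group R4) — over the limit.
Group R3 quantity: three 2 mL containers = 6 mL.
6 mL exceeds the express courier limit of 5 mL for Group R3.
The segregation rule (Group R7 with Group R3) does not apply to Group R4 with Group R3.

No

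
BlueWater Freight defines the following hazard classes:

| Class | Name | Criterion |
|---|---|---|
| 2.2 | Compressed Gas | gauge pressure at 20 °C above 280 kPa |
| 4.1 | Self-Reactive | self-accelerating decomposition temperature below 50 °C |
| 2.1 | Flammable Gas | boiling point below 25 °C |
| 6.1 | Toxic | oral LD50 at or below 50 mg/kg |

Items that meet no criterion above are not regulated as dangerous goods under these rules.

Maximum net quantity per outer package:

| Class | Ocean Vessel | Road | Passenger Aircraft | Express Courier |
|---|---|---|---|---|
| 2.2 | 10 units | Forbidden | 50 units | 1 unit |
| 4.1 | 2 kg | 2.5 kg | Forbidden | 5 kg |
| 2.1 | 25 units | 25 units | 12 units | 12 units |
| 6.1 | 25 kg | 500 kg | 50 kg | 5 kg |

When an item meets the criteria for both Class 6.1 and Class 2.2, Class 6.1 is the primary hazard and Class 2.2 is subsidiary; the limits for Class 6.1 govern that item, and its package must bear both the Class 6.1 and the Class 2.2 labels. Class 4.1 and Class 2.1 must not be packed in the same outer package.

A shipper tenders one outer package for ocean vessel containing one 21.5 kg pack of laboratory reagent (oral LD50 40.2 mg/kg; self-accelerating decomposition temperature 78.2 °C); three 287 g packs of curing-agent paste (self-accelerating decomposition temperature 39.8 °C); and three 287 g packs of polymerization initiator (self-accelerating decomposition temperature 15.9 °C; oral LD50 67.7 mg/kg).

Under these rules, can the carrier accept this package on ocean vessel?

With oral LD50 40.2 mg/kg (≤ 50 mg/kg), the laboratory reagent falls in Class 6.1.
Self-accelerating decomposition temperature 39.8 °C meets the Class 4.1 criterion (Self-Reactive), so the curing-agent paste is Class 4.1.
With self-accelerating decomposition temperature 15.9 °C (< 50 °C), the polymerization initiator falls in Class 4.1.
Class 4.1 net quantity: (three 287 g packs = 861 g) + (three 287 g packs = 861 g) = 1.722 kg.
1.722 kg is within the ocean vessel limit of 2 kg for Class 4.1.
Class 6.1 quantity: 21.5 kg.
21.5 kg is within the ocean vessel limit of 25 kg for Class 6.1.
The segregation rule (Class 4.1 with Class 2.1) does not apply to Class 4.1 with Class 6.1.
Every hazard class is within its ocean vessel limit and no segregation rule is violated.

Yes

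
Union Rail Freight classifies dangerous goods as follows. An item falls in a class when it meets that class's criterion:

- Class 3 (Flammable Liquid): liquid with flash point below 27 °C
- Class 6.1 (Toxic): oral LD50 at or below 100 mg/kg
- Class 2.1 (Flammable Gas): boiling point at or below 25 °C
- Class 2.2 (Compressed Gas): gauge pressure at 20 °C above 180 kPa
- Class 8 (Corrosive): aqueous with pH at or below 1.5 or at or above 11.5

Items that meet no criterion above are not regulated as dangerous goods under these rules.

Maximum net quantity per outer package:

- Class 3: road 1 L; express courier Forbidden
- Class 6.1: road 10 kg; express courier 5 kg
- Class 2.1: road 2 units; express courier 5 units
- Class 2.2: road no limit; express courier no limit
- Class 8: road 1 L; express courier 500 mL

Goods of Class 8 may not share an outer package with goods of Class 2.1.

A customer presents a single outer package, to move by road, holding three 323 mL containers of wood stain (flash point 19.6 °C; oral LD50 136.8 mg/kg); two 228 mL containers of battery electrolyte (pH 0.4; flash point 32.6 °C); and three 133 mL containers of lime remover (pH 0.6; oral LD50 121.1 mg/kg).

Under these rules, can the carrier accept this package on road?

Yes

With flash point 19.6 °C (< 27 °C), the wood stain falls in Class 3.
Battery electrolyte: pH 0.4 ≤ 1.5 → Class 8 (Corrosive).
Lime remover: pH 0.6 ≤ 1.5 → Class 8 (Corrosive).
Class 8 net quantity: (two 228 mL containers = 456 mL) + (three 133 mL containers = 399 mL) = 855 mL.
855 mL ≤ 1 L (road limit, Class 8) — within limit.
Class 3 quantity: three 323 mL containers = 969 mL.
That is within the Class 3 road limit of 1 L.
The segregation rule (Class 8 with Class 2.1) does not apply to Class 8 with Class 3.
Every hazard class is within its road limit and no segregation rule is violated.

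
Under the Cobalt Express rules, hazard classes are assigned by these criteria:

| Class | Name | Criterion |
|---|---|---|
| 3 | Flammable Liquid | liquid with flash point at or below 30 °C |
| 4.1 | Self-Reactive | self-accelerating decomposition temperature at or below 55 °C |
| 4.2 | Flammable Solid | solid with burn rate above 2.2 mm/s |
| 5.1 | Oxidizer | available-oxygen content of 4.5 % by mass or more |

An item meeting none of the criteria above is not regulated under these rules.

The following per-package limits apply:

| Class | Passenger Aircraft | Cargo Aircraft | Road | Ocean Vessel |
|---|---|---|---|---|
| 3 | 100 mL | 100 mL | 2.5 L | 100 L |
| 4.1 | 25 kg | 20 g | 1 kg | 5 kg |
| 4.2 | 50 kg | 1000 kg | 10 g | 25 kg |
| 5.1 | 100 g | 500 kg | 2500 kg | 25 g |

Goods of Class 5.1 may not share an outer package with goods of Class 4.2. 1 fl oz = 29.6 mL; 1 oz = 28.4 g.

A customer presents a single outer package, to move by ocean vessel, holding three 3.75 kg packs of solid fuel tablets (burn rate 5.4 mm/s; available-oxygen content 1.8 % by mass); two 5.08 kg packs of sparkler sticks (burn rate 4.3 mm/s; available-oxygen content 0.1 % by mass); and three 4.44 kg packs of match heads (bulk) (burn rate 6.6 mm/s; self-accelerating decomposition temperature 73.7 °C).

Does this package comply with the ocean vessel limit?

No

Burn rate 5.4 mm/s meets the Class 4.2 criterion (Flammable Solid), so the solid fuel tablets are Class 4.2.
With burn rate 4.3 mm/s (> 2.2 mm/s), the sparkler sticks fall in Class 4.2.
Match heads (bulk): burn rate 6.6 mm/s > 2.2 mm/s → Class 4.2 (Flammable Solid).
Total Class 4.2: (three 3.75 kg packs = 11.25 kg) + (two 5.08 kg packs = 10.16 kg) + (three 4.44 kg packs = 13.32 kg) = 34.73 kg.
That exceeds the Class 4.2 ocean vessel limit of 25 kg.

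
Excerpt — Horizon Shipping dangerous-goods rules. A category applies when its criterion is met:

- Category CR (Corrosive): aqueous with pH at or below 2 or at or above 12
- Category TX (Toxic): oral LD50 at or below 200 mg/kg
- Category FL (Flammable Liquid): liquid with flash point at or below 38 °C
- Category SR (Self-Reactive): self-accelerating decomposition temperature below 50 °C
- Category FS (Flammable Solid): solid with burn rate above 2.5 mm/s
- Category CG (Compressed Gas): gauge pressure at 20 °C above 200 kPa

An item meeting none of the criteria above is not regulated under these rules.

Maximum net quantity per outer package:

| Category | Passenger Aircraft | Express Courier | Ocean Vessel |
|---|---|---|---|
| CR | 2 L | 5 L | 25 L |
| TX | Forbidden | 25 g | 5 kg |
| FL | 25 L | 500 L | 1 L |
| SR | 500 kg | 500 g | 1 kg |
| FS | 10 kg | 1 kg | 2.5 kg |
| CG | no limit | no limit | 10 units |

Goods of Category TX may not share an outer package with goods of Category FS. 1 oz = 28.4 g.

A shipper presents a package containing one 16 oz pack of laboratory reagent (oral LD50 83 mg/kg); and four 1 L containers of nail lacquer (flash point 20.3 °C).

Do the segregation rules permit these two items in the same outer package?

Yes

Oral LD50 83 mg/kg meets the Category TX criterion (Toxic), so the laboratory reagent is Category TX.
Flash point 20.3 °C meets the Category FL criterion (Flammable Liquid), so the nail lacquer is Category FL.
No segregation rule bars Category TX with Category FL.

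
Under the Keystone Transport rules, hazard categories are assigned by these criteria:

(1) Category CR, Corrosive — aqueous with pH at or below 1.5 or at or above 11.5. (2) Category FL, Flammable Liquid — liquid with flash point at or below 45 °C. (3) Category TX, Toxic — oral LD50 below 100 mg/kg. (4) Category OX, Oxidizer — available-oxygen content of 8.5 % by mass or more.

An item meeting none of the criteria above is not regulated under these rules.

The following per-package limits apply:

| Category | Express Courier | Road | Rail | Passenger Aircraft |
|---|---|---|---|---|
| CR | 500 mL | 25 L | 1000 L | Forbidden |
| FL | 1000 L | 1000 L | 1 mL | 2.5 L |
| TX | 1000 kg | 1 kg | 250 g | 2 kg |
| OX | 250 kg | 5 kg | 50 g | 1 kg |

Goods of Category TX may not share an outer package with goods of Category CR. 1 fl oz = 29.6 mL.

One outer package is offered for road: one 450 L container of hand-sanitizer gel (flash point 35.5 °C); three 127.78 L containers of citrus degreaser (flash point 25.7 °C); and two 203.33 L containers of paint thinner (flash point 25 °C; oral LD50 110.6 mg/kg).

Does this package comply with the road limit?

Flash point 35.5 °C meets the Category FL criterion (Flammable Liquid), so the hand-sanitizer gel is Category FL.
The citrus degreaser has flash point 25.7 °C, which is ≤ 45 °C, so it is Category FL (Flammable Liquid).
With flash point 25 °C (≤ 45 °C), the paint thinner falls in Category FL.
Category FL net quantity: 450 L + (three 127.78 L containers = 383.34 L) + (two 203.33 L containers = 406.66 L) = 1240 L.
1240 L exceeds the road limit of 1000 L for Category FL.

No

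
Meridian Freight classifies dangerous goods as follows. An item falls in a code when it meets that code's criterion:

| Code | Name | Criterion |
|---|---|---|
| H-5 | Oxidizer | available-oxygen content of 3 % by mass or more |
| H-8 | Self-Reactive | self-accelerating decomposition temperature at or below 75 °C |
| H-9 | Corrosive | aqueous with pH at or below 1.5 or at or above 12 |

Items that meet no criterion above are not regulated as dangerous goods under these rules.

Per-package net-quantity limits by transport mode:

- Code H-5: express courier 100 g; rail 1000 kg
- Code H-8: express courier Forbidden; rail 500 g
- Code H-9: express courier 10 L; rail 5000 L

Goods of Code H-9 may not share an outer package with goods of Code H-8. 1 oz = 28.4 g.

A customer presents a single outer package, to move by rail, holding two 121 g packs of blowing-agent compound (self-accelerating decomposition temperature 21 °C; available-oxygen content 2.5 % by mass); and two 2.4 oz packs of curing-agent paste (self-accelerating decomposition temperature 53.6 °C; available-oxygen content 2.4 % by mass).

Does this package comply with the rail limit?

The blowing-agent compound has self-accelerating decomposition temperature 21 °C, which is ≤ 75 °C, so it is Code H-8 (Self-Reactive).
With self-accelerating decomposition temperature 53.6 °C (≤ 75 °C), the curing-agent paste falls in Code H-8.
Total Code H-8: (two 121 g packs = 242 g) + (two 2.4 oz packs = 136.32 g) = 378.32 g.
378.32 g is within the rail limit of 500 g for Code H-8.

Yes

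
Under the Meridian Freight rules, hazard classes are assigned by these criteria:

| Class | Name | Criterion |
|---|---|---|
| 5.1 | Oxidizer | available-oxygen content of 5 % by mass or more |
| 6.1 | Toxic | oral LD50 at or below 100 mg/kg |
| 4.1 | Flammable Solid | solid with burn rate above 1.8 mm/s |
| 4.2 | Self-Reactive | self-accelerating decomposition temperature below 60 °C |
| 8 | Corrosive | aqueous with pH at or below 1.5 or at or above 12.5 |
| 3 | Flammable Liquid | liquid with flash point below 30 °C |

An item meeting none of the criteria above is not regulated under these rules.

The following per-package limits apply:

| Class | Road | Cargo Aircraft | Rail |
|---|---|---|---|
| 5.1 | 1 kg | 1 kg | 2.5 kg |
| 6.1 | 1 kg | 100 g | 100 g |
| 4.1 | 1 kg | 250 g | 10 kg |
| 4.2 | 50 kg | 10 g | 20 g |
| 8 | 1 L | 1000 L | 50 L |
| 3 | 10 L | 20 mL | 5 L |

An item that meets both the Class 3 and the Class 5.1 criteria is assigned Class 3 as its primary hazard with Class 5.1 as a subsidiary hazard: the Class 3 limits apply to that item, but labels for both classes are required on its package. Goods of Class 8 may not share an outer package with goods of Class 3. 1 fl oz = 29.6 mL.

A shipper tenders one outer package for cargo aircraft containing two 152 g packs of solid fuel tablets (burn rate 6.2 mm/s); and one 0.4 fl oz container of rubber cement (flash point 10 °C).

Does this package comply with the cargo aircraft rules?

With burn rate 6.2 mm/s (> 1.8 mm/s), the solid fuel tablets fall in Class 4.1.
Flash point 10 °C meets the Class 3 criterion (Flammable Liquid), so the rubber cement is Class 3.
Class 3 quantity: one 0.4 fl oz container = 11.84 mL.
That is within the Class 3 cargo aircraft limit of 20 mL.
Class 4.1 quantity: two 152 g packs = 304 g.
That exceeds the Class 4.1 cargo aircraft limit of 250 g.
The segregation rule (Class 8 with Class 3) does not apply to Class 3 with Class 4.1.

No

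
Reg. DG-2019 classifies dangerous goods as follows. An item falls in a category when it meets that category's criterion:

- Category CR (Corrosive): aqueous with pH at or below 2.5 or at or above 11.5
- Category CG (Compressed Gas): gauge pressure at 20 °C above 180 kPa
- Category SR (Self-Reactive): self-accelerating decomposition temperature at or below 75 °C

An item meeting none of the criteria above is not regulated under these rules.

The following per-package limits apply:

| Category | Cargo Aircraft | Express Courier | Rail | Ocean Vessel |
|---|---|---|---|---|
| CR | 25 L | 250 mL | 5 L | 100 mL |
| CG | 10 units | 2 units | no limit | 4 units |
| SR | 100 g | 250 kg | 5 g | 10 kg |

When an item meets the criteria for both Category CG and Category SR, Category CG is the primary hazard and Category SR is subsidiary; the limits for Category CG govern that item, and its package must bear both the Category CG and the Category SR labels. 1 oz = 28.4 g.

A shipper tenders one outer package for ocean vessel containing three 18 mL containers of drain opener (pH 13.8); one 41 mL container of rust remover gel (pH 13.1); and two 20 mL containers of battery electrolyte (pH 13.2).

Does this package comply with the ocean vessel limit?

Drain opener: pH 13.8 ≥ 11.5 → Category CR (Corrosive).
pH 13.1 meets the Category CR criterion (Corrosive), so the rust remover gel is Category CR.
Battery electrolyte: pH 13.2 ≥ 11.5 → Category CR (Corrosive).
Category CR net quantity: (three 18 mL containers = 54 mL) + 41 mL + (two 20 mL containers = 40 mL) = 135 mL.
135 mL exceeds the ocean vessel limit of 100 mL for Category CR.

No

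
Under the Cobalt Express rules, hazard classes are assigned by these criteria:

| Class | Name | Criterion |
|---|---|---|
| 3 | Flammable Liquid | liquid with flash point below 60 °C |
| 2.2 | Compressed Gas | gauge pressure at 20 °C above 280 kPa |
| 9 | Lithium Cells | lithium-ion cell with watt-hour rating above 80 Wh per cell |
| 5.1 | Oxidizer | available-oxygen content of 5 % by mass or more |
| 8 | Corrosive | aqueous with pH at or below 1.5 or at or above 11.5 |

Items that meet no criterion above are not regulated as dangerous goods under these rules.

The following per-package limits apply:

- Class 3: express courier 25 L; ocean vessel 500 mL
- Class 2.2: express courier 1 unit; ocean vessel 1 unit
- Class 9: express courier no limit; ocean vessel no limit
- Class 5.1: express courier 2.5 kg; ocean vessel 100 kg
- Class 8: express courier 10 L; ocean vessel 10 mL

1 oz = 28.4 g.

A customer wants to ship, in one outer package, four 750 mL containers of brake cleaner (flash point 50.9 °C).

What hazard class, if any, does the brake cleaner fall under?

Class 3

With flash point 50.9 °C (< 60 °C), the brake cleaner falls in Class 3.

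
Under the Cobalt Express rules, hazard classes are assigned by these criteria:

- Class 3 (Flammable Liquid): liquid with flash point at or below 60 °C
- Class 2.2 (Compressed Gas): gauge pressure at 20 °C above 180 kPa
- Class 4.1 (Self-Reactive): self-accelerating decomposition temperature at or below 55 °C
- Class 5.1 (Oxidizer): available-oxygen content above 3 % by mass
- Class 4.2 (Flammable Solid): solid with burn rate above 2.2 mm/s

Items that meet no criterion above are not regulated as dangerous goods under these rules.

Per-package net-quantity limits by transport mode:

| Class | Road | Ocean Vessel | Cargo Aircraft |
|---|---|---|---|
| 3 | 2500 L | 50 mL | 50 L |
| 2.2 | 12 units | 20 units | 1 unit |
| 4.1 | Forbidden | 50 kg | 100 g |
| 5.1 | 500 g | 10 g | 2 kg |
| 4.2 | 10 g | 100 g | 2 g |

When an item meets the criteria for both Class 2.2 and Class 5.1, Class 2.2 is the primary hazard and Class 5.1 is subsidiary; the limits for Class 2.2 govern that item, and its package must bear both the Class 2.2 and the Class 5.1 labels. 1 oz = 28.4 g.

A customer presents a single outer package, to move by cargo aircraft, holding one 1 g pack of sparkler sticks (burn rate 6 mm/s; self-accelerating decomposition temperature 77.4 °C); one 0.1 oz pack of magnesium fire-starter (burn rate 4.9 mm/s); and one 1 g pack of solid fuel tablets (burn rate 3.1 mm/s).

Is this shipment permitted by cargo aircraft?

The sparkler sticks have burn rate 6 mm/s, which is > 2.2 mm/s, so they are Class 4.2 (Flammable Solid).
With burn rate 4.9 mm/s (> 2.2 mm/s), the magnesium fire-starter falls in Class 4.2.
Burn rate 3.1 mm/s meets the Class 4.2 criterion (Flammable Solid), so the solid fuel tablets are Class 4.2.
Total Class 4.2: 1 g + (one 0.1 oz pack = 2.84 g) + 1 g = 4.84 g.
That exceeds the Class 4.2 cargo aircraft limit of 2 g.

No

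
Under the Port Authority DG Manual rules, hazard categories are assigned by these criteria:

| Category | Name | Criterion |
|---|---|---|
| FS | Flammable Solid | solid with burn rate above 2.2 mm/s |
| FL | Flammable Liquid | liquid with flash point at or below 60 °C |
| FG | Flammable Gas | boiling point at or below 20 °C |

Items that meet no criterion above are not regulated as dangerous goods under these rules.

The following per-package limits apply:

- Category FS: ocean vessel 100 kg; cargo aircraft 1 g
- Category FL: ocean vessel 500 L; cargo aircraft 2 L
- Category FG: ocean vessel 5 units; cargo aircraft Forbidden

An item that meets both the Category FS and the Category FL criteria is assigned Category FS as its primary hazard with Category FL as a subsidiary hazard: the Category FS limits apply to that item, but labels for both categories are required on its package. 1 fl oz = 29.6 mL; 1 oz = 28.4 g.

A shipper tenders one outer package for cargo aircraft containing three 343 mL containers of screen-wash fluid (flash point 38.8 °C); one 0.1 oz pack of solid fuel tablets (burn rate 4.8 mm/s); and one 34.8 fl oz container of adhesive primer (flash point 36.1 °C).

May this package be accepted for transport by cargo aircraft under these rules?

Screen-wash fluid: flash point 38.8 °C ≤ 60 °C → Category FL (Flammable Liquid).
Solid fuel tablets: burn rate 4.8 mm/s > 2.2 mm/s → Category FS (Flammable Solid).
With flash point 36.1 °C (≤ 60 °C), the adhesive primer falls in Category FL.
Category FL net quantity: (three 343 mL containers = 1.029 L) + (one 34.8 fl oz container = 1030.08 mL) = 2059.08 mL.
2059.08 mL > 2 L (cargo aircraft limit, Category FL) — over the limit.
Category FS quantity: one 0.1 oz pack = 2.84 g.
2.84 g > 1 g (cargo aircraft limit, Category FS) — over the limit.

No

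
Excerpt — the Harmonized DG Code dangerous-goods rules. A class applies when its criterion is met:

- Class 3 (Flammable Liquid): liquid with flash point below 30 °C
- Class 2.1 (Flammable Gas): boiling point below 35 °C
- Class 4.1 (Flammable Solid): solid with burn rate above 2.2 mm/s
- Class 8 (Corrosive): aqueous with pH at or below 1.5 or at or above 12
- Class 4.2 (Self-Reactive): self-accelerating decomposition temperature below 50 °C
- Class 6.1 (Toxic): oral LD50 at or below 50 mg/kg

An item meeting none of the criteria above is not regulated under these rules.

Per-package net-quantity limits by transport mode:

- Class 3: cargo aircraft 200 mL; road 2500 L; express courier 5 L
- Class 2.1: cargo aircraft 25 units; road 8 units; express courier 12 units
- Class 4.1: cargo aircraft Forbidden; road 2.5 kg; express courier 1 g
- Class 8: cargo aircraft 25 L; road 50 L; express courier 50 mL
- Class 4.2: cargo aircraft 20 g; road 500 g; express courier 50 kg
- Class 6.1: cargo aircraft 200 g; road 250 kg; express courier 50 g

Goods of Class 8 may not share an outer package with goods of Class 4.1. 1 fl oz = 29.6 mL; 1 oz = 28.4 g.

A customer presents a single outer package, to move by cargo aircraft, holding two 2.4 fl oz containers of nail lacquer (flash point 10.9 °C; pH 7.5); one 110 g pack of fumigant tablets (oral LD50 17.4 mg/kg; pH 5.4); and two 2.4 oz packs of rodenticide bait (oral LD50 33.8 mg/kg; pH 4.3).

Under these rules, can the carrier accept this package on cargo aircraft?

No

With flash point 10.9 °C (< 30 °C), the nail lacquer falls in Class 3.
The fumigant tablets have oral LD50 17.4 mg/kg, which is ≤ 50 mg/kg, so they are Class 6.1 (Toxic).
Rodenticide bait: oral LD50 33.8 mg/kg ≤ 50 mg/kg → Class 6.1 (Toxic).
Class 6.1 net quantity: 110 g + (two 2.4 oz packs = 136.32 g) = 246.32 g.
246.32 g exceeds the cargo aircraft limit of 200 g for Class 6.1.
Class 3 quantity: two 2.4 fl oz containers = 142.08 mL.
142.08 mL ≤ 200 mL (cargo aircraft limit, Class 3) — within limit.
The segregation rule (Class 8 with Class 4.1) does not apply to Class 6.1 with Class 3.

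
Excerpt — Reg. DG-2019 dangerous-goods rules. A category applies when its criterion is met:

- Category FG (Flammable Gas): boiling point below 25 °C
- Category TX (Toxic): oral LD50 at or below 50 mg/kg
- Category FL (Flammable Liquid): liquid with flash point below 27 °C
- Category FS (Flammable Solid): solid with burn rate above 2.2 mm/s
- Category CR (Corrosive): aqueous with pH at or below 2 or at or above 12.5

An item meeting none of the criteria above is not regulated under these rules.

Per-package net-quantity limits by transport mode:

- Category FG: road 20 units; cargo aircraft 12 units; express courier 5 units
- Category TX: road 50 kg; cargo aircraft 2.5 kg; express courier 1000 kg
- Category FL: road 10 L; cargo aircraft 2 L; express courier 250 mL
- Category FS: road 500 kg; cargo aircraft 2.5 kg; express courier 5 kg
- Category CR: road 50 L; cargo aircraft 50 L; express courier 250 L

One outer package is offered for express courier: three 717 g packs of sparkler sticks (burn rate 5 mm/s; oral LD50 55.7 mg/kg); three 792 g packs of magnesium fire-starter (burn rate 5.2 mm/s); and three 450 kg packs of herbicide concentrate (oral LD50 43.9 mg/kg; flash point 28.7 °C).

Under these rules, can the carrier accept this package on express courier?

Sparkler sticks: burn rate 5 mm/s > 2.2 mm/s → Category FS (Flammable Solid).
With burn rate 5.2 mm/s (> 2.2 mm/s), the magnesium fire-starter falls in Category FS.
Herbicide concentrate: oral LD50 43.9 mg/kg ≤ 50 mg/kg → Category TX (Toxic).
Category FS net quantity: (three 717 g packs = 2.151 kg) + (three 792 g packs = 2.376 kg) = 4.527 kg.
4.527 kg is within the express courier limit of 5 kg for Category FS.
Category TX quantity: three 450 kg packs = 1350 kg.
1350 kg > 1000 kg (express courier limit, Category TX) — over the limit.

No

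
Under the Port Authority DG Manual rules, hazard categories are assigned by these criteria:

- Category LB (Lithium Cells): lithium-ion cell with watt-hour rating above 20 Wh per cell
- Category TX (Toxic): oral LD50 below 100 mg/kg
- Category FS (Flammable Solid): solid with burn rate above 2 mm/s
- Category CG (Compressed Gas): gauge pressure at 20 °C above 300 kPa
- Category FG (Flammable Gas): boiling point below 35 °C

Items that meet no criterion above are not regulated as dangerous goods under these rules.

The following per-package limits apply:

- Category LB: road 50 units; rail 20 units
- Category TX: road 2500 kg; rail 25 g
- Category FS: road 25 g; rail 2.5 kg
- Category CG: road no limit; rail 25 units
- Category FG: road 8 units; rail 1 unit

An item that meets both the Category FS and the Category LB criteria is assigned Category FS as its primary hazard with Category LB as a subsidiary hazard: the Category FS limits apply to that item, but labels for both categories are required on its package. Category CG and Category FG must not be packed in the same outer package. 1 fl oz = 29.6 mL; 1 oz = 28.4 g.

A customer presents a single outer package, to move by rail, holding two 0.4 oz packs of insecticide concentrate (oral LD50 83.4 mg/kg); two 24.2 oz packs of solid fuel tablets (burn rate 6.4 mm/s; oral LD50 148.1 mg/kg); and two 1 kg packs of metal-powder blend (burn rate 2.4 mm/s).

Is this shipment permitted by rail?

No

Insecticide concentrate: oral LD50 83.4 mg/kg < 100 mg/kg → Category TX (Toxic).
With burn rate 6.4 mm/s (> 2 mm/s), the solid fuel tablets fall in Category FS.
With burn rate 2.4 mm/s (> 2 mm/s), the metal-powder blend falls in Category FS.
Category FS net quantity: (two 24.2 oz packs = 1374.56 g) + (two 1 kg packs = 2 kg) = 3374.56 g.
3374.56 g exceeds the rail limit of 2.5 kg for Category FS.
Category TX quantity: two 0.4 oz packs = 22.72 g.
22.72 g ≤ 25 g (rail limit, Category TX) — within limit.
The segregation rule (Category CG with Category FG) does not apply to Category FS with Category TX.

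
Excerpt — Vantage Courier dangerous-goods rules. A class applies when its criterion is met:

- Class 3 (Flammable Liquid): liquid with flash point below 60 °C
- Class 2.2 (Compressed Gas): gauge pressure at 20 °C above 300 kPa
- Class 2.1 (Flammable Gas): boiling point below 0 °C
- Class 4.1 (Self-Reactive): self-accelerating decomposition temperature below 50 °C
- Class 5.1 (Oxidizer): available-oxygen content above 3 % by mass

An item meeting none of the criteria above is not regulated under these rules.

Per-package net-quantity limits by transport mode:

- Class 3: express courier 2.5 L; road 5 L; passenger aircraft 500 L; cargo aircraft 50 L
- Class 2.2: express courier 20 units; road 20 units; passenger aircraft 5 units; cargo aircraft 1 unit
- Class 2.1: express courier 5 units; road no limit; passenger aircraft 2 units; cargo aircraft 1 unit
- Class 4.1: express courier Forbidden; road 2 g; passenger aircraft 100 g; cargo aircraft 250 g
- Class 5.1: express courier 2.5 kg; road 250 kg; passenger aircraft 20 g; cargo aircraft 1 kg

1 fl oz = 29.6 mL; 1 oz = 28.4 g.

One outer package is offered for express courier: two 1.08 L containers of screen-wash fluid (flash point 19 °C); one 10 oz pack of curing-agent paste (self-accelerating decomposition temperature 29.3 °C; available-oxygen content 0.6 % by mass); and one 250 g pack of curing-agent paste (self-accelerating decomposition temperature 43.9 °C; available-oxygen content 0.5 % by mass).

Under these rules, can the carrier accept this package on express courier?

Flash point 19 °C meets the Class 3 criterion (Flammable Liquid), so the screen-wash fluid is Class 3.
Curing-agent paste: self-accelerating decomposition temperature 29.3 °C < 50 °C → Class 4.1 (Self-Reactive).
Self-accelerating decomposition temperature 43.9 °C meets the Class 4.1 criterion (Self-Reactive), so the curing-agent paste is Class 4.1.
Total Class 4.1: (one 10 oz pack = 284 g) + 250 g = 534 g.
Class 4.1 is Forbidden by express courier.
Class 3 quantity: two 1.08 L containers = 2.16 L.
That is within the Class 3 express courier limit of 2.5 L.

No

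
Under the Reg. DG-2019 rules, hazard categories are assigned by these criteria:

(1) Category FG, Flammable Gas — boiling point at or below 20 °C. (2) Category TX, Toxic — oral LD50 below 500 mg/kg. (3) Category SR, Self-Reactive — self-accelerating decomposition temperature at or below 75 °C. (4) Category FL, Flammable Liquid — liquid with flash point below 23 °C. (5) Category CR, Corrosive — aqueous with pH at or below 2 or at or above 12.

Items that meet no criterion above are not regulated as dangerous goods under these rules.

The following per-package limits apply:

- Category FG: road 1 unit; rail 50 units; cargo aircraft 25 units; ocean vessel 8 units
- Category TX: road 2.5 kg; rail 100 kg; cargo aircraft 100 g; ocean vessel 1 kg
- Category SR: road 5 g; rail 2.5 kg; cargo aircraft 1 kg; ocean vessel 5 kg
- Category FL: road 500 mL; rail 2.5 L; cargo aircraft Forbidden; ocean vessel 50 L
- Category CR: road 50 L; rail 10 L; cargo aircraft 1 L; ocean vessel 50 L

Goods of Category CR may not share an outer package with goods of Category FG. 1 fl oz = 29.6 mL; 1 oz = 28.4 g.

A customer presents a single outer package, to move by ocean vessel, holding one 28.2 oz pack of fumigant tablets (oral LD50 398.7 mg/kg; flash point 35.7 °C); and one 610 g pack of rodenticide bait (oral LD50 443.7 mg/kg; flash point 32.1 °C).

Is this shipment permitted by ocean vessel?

With oral LD50 398.7 mg/kg (< 500 mg/kg), the fumigant tablets fall in Category TX.
The rodenticide bait has oral LD50 443.7 mg/kg, which is < 500 mg/kg, so it is Category TX (Toxic).
Total Category TX: (one 28.2 oz pack = 800.88 g) + 610 g = 1410.88 g.
1410.88 g > 1 kg (ocean vessel limit, Category TX) — over the limit.

No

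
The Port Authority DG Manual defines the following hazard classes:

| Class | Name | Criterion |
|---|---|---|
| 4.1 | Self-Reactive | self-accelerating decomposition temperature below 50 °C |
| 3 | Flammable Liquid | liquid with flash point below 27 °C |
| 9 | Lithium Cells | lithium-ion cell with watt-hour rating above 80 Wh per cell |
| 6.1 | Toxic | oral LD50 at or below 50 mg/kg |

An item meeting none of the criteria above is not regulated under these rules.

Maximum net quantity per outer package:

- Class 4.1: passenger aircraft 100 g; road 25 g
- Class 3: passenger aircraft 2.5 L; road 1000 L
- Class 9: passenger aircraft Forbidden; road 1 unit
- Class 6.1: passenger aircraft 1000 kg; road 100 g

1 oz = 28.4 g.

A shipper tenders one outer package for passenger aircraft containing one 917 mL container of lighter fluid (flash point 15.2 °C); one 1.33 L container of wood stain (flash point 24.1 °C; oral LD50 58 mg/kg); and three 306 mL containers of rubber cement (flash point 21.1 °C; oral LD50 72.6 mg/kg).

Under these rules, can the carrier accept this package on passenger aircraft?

With flash point 15.2 °C (< 27 °C), the lighter fluid falls in Class 3.
Flash point 24.1 °C meets the Class 3 criterion (Flammable Liquid), so the wood stain is Class 3.
Flash point 21.1 °C meets the Class 3 criterion (Flammable Liquid), so the rubber cement is Class 3.
Total Class 3: 917 mL + 1.33 L + (three 306 mL containers = 918 mL) = 3.165 L.
That exceeds the Class 3 passenger aircraft limit of 2.5 L.

No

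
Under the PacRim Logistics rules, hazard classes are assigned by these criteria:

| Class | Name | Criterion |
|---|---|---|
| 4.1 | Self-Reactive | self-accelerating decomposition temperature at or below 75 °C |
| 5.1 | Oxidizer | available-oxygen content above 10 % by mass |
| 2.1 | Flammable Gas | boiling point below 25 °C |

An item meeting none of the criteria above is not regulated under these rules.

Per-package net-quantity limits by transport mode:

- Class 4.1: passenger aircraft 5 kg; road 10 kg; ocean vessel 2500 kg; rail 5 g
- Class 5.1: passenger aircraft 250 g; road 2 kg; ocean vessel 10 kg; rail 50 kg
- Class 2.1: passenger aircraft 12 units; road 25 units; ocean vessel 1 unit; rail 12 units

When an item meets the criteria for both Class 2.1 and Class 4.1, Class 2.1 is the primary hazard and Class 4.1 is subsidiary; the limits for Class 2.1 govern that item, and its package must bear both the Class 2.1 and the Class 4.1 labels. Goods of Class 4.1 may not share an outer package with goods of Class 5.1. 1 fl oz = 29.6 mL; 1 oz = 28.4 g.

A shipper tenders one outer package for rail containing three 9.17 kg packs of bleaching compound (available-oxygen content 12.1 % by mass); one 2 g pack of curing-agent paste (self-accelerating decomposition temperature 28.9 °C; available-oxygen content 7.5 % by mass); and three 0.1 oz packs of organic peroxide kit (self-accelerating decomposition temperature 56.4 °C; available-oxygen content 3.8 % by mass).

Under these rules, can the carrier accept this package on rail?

Bleaching compound: available-oxygen content 12.1 % by mass > 10 % by mass → Class 5.1 (Oxidizer).
Self-accelerating decomposition temperature 28.9 °C meets the Class 4.1 criterion (Self-Reactive), so the curing-agent paste is Class 4.1.
Self-accelerating decomposition temperature 56.4 °C meets the Class 4.1 criterion (Self-Reactive), so the organic peroxide kit is Class 4.1.
Total Class 4.1: 2 g + (three 0.1 oz packs = 8.52 g) = 10.52 g.
That exceeds the Class 4.1 rail limit of 5 g.
Class 5.1 quantity: three 9.17 kg packs = 27.51 kg.
27.51 kg ≤ 50 kg (rail limit, Class 5.1) — within limit.
Class 4.1 and Class 5.1 may not share an outer package.

No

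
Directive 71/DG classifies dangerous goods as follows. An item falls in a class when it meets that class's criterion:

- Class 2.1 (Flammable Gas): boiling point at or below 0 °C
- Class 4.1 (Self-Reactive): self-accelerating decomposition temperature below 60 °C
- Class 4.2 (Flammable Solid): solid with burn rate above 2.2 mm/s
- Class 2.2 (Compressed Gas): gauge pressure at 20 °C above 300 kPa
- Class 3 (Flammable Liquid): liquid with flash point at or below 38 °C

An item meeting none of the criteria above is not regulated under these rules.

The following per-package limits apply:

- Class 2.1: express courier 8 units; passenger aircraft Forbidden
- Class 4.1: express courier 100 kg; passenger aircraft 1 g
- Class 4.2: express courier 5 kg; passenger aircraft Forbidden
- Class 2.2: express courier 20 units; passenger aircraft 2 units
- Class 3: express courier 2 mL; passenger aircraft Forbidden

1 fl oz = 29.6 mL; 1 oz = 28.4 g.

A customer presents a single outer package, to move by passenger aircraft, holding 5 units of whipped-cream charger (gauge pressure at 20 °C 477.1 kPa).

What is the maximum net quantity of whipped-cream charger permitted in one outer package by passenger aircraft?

Whipped-cream charger: gauge pressure at 20 °C 477.1 kPa > 300 kPa → Class 2.2 (Compressed Gas).
The passenger aircraft limit for Class 2.2 is 2 units.

2 units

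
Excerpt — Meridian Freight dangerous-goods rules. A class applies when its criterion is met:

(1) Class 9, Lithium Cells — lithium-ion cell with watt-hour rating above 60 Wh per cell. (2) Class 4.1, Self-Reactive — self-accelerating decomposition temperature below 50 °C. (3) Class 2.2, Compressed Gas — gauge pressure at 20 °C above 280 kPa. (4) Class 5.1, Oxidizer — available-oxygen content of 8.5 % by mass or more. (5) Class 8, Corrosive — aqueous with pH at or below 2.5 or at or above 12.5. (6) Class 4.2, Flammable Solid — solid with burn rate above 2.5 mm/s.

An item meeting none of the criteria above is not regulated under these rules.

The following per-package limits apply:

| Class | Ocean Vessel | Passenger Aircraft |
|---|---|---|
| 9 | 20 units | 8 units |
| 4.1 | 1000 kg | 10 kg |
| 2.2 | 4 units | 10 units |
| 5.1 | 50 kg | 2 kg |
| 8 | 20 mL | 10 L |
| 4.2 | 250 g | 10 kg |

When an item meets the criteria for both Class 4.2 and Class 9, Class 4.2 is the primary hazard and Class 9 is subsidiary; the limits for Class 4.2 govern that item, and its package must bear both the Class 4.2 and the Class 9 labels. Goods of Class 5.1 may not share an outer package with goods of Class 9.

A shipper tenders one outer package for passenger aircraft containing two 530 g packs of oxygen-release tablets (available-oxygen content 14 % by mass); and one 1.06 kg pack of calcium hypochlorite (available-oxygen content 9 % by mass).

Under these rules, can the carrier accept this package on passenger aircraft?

No

Available-oxygen content 14 % by mass meets the Class 5.1 criterion (Oxidizer), so the oxygen-release tablets are Class 5.1.
With available-oxygen content 9 % by mass (≥ 8.5 % by mass), the calcium hypochlorite falls in Class 5.1.
Total Class 5.1: (two 530 g packs = 1.06 kg) + 1.06 kg = 2.12 kg.
That exceeds the Class 5.1 passenger aircraft limit of 2 kg.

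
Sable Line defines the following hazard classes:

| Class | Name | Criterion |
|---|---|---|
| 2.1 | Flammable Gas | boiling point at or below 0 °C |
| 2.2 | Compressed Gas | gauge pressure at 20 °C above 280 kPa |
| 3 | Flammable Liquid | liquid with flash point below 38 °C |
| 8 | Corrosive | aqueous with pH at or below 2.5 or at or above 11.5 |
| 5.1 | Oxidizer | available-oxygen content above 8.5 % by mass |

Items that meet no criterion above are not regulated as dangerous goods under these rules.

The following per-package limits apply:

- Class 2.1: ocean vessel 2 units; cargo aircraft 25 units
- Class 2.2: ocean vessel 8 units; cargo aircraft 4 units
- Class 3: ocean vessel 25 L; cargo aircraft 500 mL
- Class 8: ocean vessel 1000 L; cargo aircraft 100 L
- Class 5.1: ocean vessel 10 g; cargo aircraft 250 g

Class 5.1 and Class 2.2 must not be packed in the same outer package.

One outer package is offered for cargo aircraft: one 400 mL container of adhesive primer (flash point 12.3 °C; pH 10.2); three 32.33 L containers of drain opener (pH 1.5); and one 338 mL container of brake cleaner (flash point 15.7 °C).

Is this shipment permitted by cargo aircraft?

No

With flash point 12.3 °C (< 38 °C), the adhesive primer falls in Class 3.
pH 1.5 meets the Class 8 criterion (Corrosive), so the drain opener is Class 8.
With flash point 15.7 °C (< 38 °C), the brake cleaner falls in Class 3.
Total Class 3: 400 mL + 338 mL = 738 mL.
738 mL > 500 mL (cargo aircraft limit, Class 3) — over the limit.
Class 8 quantity: three 32.33 L containers = 96.99 L.
96.99 L is within the cargo aircraft limit of 100 L for Class 8.
The segregation rule (Class 5.1 with Class 2.2) does not apply to Class 3 with Class 8.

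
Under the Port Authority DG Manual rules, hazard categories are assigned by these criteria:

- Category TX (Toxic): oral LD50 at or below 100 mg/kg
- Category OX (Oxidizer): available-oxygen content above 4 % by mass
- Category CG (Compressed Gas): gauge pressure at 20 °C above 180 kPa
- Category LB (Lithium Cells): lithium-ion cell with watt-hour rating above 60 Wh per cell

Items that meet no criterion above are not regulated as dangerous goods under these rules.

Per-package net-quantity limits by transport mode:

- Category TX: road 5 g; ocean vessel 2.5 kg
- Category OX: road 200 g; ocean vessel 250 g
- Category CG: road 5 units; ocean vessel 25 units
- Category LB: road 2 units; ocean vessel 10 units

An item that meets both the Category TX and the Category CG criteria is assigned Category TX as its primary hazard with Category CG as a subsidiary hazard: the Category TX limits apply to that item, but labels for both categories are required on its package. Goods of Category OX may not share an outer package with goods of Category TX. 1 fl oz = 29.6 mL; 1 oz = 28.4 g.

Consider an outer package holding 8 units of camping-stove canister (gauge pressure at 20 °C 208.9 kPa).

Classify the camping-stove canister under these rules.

Category CG

Camping-stove canister: gauge pressure at 20 °C 208.9 kPa > 180 kPa → Category CG (Compressed Gas).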